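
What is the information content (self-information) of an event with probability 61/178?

Information content I(x) = -log₂(p(x))
I = -log₂(61/178) = -log₂(0.3427)
I = 1.5450 bits


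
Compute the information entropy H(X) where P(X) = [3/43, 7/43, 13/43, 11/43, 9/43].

H(X) = -Σ p(x) log₂ p(x)
  -3/43 × log₂(3/43) = 0.2680
  -7/43 × log₂(7/43) = 0.4263
  -13/43 × log₂(13/43) = 0.5218
  -11/43 × log₂(11/43) = 0.5031
  -9/43 × log₂(9/43) = 0.4723
H(X) = 2.1915 bits


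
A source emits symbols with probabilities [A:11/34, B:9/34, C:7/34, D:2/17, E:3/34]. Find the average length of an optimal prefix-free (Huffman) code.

Huffman tree construction:
Combine smallest probabilities repeatedly
Resulting codes:
  A: 11 (length 2)
  B: 10 (length 2)
  C: 00 (length 2)
  D: 011 (length 3)
  E: 010 (length 3)
Average length = Σ p(s) × length(s) = 2.2059 bits


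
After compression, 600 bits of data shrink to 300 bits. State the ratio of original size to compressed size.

Compression ratio = Original / Compressed
= 600 / 300 = 2.00:1


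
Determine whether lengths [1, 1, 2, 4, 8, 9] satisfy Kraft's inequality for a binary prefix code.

Kraft inequality: Σ 2^(-l_i) ≤ 1 for prefix-free code
Calculating: 2^(-1) + 2^(-1) + 2^(-2) + 2^(-4) + 2^(-8) + 2^(-9)
= 0.5 + 0.5 + 0.25 + 0.0625 + 0.00390625 + 0.001953125
= 1.3184
Since 1.3184 > 1, prefix-free code does not exist


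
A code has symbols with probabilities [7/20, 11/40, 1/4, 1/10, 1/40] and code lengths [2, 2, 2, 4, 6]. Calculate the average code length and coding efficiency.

Average length L = Σ p_i × l_i = 2.3000 bits
Entropy H = 2.0075 bits
Efficiency η = H/L × 100% = 87.28%


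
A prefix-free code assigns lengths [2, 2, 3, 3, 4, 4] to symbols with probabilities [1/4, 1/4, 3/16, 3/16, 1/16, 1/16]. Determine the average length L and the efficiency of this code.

Average length L = Σ p_i × l_i = 2.6250 bits
Entropy H = 2.4056 bits
Efficiency η = H/L × 100% = 91.64%


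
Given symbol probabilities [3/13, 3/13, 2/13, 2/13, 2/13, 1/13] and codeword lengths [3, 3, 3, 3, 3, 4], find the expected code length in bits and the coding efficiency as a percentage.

Average length L = Σ p_i × l_i = 3.0769 bits
Entropy H = 2.5074 bits
Efficiency η = H/L × 100% = 81.49%


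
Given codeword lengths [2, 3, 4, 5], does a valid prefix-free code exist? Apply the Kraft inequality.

Kraft inequality: Σ 2^(-l_i) ≤ 1 for prefix-free code
Calculating: 2^(-2) + 2^(-3) + 2^(-4) + 2^(-5)
= 0.25 + 0.125 + 0.0625 + 0.03125
= 0.4688
Since 0.4688 ≤ 1, prefix-free code exists


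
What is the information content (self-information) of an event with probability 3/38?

Information content I(x) = -log₂(p(x))
I = -log₂(3/38) = -log₂(0.0789)
I = 3.6630 bits


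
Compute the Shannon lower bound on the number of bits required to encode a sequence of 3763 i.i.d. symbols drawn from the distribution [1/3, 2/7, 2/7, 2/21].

Entropy H = 1.8842 bits/symbol
Minimum bits = H × n = 1.8842 × 3763
= 7090.14 bits


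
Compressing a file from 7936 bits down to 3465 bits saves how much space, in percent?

Space savings = (1 - Compressed/Original) × 100%
= (1 - 3465/7936) × 100%
= 56.34%


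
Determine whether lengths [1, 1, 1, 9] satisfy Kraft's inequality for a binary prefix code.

Kraft inequality: Σ 2^(-l_i) ≤ 1 for prefix-free code
Calculating: 2^(-1) + 2^(-1) + 2^(-1) + 2^(-9)
= 0.5 + 0.5 + 0.5 + 0.001953125
= 1.5020
Since 1.5020 > 1, prefix-free code does not exist


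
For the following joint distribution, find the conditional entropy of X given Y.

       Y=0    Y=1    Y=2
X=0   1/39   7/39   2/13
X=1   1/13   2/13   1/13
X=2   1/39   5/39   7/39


H(X|Y) = Σ_y p(y) H(X|Y=y)
  p(Y=0) = 5/39, H(X|Y=0) = 1.3710
  p(Y=1) = 6/13, H(X|Y=1) = 1.5715
  p(Y=2) = 16/39, H(X|Y=2) = 1.5052
H(X|Y) = 0.1282×1.3710 + 0.4615×1.5715 + 0.4103×1.5052 = 1.5186 bits


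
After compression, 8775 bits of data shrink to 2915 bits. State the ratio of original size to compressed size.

Compression ratio = Original / Compressed
= 8775 / 2915 = 3.01:1


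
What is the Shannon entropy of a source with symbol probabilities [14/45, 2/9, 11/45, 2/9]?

H(X) = -Σ p(x) log₂ p(x)
  -14/45 × log₂(14/45) = 0.5241
  -2/9 × log₂(2/9) = 0.4822
  -11/45 × log₂(11/45) = 0.4968
  -2/9 × log₂(2/9) = 0.4822
H(X) = 1.9853 bits


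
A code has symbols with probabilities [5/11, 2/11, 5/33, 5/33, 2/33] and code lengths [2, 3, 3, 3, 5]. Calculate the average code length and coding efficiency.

Average length L = Σ p_i × l_i = 2.6667 bits
Entropy H = 2.0343 bits
Efficiency η = H/L × 100% = 76.29%


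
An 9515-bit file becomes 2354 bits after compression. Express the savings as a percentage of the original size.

Space savings = (1 - Compressed/Original) × 100%
= (1 - 2354/9515) × 100%
= 75.26%


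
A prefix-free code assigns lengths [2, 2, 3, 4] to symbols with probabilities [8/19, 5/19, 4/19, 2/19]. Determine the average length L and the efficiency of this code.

Average length L = Σ p_i × l_i = 2.4211 bits
Entropy H = 1.8474 bits
Efficiency η = H/L × 100% = 76.31%


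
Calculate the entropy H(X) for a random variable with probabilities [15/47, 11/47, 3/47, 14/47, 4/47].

H(X) = -Σ p(x) log₂ p(x)
  -15/47 × log₂(15/47) = 0.5259
  -11/47 × log₂(11/47) = 0.4904
  -3/47 × log₂(3/47) = 0.2534
  -14/47 × log₂(14/47) = 0.5205
  -4/47 × log₂(4/47) = 0.3025
H(X) = 2.0926 bits


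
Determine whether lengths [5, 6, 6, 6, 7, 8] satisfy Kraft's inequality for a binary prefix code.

Kraft inequality: Σ 2^(-l_i) ≤ 1 for prefix-free code
Calculating: 2^(-5) + 2^(-6) + 2^(-6) + 2^(-6) + 2^(-7) + 2^(-8)
= 0.03125 + 0.015625 + 0.015625 + 0.015625 + 0.0078125 + 0.00390625
= 0.0898
Since 0.0898 ≤ 1, prefix-free code exists


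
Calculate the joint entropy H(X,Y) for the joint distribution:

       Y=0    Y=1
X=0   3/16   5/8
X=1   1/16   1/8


H(X,Y) = -Σ p(x,y) log₂ p(x,y)
  p(0,0)=3/16: -0.1875 × log₂(0.1875) = 0.4528
  p(0,1)=5/8: -0.6250 × log₂(0.6250) = 0.4238
  p(1,0)=1/16: -0.0625 × log₂(0.0625) = 0.2500
  p(1,1)=1/8: -0.1250 × log₂(0.1250) = 0.3750
H(X,Y) = 1.5016 bits


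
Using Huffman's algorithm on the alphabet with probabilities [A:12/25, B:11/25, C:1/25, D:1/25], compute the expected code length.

Huffman tree construction:
Combine smallest probabilities repeatedly
Resulting codes:
  A: 0 (length 1)
  B: 11 (length 2)
  C: 100 (length 3)
  D: 101 (length 3)
Average length = Σ p(s) × length(s) = 1.6000 bits


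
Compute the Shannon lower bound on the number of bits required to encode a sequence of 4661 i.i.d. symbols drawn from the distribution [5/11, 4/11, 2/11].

Entropy H = 1.4949 bits/symbol
Minimum bits = H × n = 1.4949 × 4661
= 6967.82 bits


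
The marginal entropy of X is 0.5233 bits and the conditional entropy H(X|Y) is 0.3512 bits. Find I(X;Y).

I(X;Y) = H(X) - H(X|Y)
I(X;Y) = 0.5233 - 0.3512 = 0.1721 bits


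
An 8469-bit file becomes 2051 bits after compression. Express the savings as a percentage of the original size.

Space savings = (1 - Compressed/Original) × 100%
= (1 - 2051/8469) × 100%
= 75.78%


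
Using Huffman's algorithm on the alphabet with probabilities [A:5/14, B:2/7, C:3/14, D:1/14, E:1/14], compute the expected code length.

Huffman tree construction:
Combine smallest probabilities repeatedly
Resulting codes:
  A: 11 (length 2)
  B: 10 (length 2)
  C: 01 (length 2)
  D: 000 (length 3)
  E: 001 (length 3)
Average length = Σ p(s) × length(s) = 2.1429 bits


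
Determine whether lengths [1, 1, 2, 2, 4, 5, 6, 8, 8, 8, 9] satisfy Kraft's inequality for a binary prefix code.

Kraft inequality: Σ 2^(-l_i) ≤ 1 for prefix-free code
Calculating: 2^(-1) + 2^(-1) + 2^(-2) + 2^(-2) + 2^(-4) + 2^(-5) + 2^(-6) + 2^(-8) + 2^(-8) + 2^(-8) + 2^(-9)
= 0.5 + 0.5 + 0.25 + 0.25 + 0.0625 + 0.03125 + 0.015625 + 0.00390625 + 0.00390625 + 0.00390625 + 0.001953125
= 1.6230
Since 1.6230 > 1, prefix-free code does not exist


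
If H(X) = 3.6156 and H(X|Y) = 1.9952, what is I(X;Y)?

I(X;Y) = H(X) - H(X|Y)
I(X;Y) = 3.6156 - 1.9952 = 1.6204 bits


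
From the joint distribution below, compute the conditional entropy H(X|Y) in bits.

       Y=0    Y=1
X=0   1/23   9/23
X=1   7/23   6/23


H(X|Y) = Σ_y p(y) H(X|Y=y)
  p(Y=0) = 8/23, H(X|Y=0) = 0.5436
  p(Y=1) = 15/23, H(X|Y=1) = 0.9710
H(X|Y) = 0.3478×0.5436 + 0.6522×0.9710 = 0.8223 bits


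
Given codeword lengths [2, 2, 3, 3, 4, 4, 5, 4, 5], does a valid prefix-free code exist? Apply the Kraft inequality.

Kraft inequality: Σ 2^(-l_i) ≤ 1 for prefix-free code
Calculating: 2^(-2) + 2^(-2) + 2^(-3) + 2^(-3) + 2^(-4) + 2^(-4) + 2^(-5) + 2^(-4) + 2^(-5)
= 0.25 + 0.25 + 0.125 + 0.125 + 0.0625 + 0.0625 + 0.03125 + 0.0625 + 0.03125
= 1.0000
Since 1.0000 ≤ 1, prefix-free code exists


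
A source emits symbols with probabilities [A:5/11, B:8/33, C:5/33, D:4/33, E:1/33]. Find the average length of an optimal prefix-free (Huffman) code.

Huffman tree construction:
Combine smallest probabilities repeatedly
Resulting codes:
  A: 0 (length 1)
  B: 10 (length 2)
  C: 110 (length 3)
  D: 1111 (length 4)
  E: 1110 (length 4)
Average length = Σ p(s) × length(s) = 2.0000 bits


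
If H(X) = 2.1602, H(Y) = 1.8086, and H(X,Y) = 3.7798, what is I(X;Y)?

I(X;Y) = H(X) + H(Y) - H(X,Y)
I(X;Y) = 2.1602 + 1.8086 - 3.7798 = 0.189 bits


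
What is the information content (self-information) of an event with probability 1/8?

Information content I(x) = -log₂(p(x))
I = -log₂(1/8) = -log₂(0.1250)
I = 3.0000 bits


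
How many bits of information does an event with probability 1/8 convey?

Information content I(x) = -log₂(p(x))
I = -log₂(1/8) = -log₂(0.1250)
I = 3.0000 bits


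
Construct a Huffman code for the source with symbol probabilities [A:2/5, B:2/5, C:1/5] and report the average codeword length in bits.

Huffman tree construction:
Combine smallest probabilities repeatedly
Resulting codes:
  A: 11 (length 2)
  B: 0 (length 1)
  C: 10 (length 2)
Average length = Σ p(s) × length(s) = 1.6000 bits


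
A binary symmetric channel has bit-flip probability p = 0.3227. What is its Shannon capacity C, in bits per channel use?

For BSC with error probability p:
C = 1 - H(p) where H(p) is binary entropy
H(0.3227) = -0.3227 × log₂(0.3227) - 0.6773 × log₂(0.6773)
H(p) = 0.9073
C = 1 - 0.9073 = 0.0927 bits/use


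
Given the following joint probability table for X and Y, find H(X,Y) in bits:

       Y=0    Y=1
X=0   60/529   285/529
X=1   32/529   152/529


H(X,Y) = -Σ p(x,y) log₂ p(x,y)
  p(0,0)=60/529: -0.1134 × log₂(0.1134) = 0.3562
  p(0,1)=285/529: -0.5388 × log₂(0.5388) = 0.4807
  p(1,0)=32/529: -0.0605 × log₂(0.0605) = 0.2448
  p(1,1)=152/529: -0.2873 × log₂(0.2873) = 0.5170
H(X,Y) = 1.5987 bits


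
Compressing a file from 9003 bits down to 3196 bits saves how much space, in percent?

Space savings = (1 - Compressed/Original) × 100%
= (1 - 3196/9003) × 100%
= 64.50%


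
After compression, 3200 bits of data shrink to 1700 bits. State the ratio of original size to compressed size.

Compression ratio = Original / Compressed
= 3200 / 1700 = 1.88:1


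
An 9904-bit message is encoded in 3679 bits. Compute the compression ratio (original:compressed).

Compression ratio = Original / Compressed
= 9904 / 3679 = 2.69:1


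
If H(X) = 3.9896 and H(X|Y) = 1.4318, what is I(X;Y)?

I(X;Y) = H(X) - H(X|Y)
I(X;Y) = 3.9896 - 1.4318 = 2.5578 bits


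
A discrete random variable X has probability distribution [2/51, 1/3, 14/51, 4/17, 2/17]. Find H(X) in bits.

H(X) = -Σ p(x) log₂ p(x)
  -2/51 × log₂(2/51) = 0.1832
  -1/3 × log₂(1/3) = 0.5283
  -14/51 × log₂(14/51) = 0.5120
  -4/17 × log₂(4/17) = 0.4912
  -2/17 × log₂(2/17) = 0.3632
H(X) = 2.0779 bits


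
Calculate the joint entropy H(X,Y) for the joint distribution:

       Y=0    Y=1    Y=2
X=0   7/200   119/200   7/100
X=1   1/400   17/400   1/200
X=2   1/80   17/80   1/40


H(X,Y) = -Σ p(x,y) log₂ p(x,y)
  p(0,0)=7/200: -0.0350 × log₂(0.0350) = 0.1693
  p(0,1)=119/200: -0.5950 × log₂(0.5950) = 0.4457
  p(0,2)=7/100: -0.0700 × log₂(0.0700) = 0.2686
  p(1,0)=1/400: -0.0025 × log₂(0.0025) = 0.0216
  p(1,1)=17/400: -0.0425 × log₂(0.0425) = 0.1936
  p(1,2)=1/200: -0.0050 × log₂(0.0050) = 0.0382
  p(2,0)=1/80: -0.0125 × log₂(0.0125) = 0.0790
  p(2,1)=17/80: -0.2125 × log₂(0.2125) = 0.4748
  p(2,2)=1/40: -0.0250 × log₂(0.0250) = 0.1330
H(X,Y) = 1.8239 bits


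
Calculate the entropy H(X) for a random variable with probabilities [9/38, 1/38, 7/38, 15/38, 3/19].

H(X) = -Σ p(x) log₂ p(x)
  -9/38 × log₂(9/38) = 0.4922
  -1/38 × log₂(1/38) = 0.1381
  -7/38 × log₂(7/38) = 0.4496
  -15/38 × log₂(15/38) = 0.5294
  -3/19 × log₂(3/19) = 0.4205
H(X) = 2.0297 bits


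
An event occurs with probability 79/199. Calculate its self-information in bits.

Information content I(x) = -log₂(p(x))
I = -log₂(79/199) = -log₂(0.3970)
I = 1.3328 bits


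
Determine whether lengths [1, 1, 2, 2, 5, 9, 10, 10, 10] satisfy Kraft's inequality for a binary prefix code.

Kraft inequality: Σ 2^(-l_i) ≤ 1 for prefix-free code
Calculating: 2^(-1) + 2^(-1) + 2^(-2) + 2^(-2) + 2^(-5) + 2^(-9) + 2^(-10) + 2^(-10) + 2^(-10)
= 0.5 + 0.5 + 0.25 + 0.25 + 0.03125 + 0.001953125 + 0.0009765625 + 0.0009765625 + 0.0009765625
= 1.5361
Since 1.5361 > 1, prefix-free code does not exist


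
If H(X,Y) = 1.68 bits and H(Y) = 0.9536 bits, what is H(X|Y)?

Chain rule: H(X,Y) = H(X|Y) + H(Y)
H(X|Y) = H(X,Y) - H(Y) = 1.68 - 0.9536 = 0.7264 bits


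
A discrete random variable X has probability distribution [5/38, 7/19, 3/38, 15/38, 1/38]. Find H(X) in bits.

H(X) = -Σ p(x) log₂ p(x)
  -5/38 × log₂(5/38) = 0.3850
  -7/19 × log₂(7/19) = 0.5307
  -3/38 × log₂(3/38) = 0.2892
  -15/38 × log₂(15/38) = 0.5294
  -1/38 × log₂(1/38) = 0.1381
H(X) = 1.8724 bits


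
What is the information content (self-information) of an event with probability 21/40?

Information content I(x) = -log₂(p(x))
I = -log₂(21/40) = -log₂(0.5250)
I = 0.9296 bits


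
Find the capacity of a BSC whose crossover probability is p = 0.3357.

For BSC with error probability p:
C = 1 - H(p) where H(p) is binary entropy
H(0.3357) = -0.3357 × log₂(0.3357) - 0.6643 × log₂(0.6643)
H(p) = 0.9206
C = 1 - 0.9206 = 0.0794 bits/use


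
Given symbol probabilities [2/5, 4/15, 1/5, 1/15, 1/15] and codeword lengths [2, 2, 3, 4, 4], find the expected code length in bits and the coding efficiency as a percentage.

Average length L = Σ p_i × l_i = 2.4667 bits
Entropy H = 2.0226 bits
Efficiency η = H/L × 100% = 82.00%


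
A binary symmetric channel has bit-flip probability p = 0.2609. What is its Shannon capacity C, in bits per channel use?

For BSC with error probability p:
C = 1 - H(p) where H(p) is binary entropy
H(0.2609) = -0.2609 × log₂(0.2609) - 0.7391 × log₂(0.7391)
H(p) = 0.8281
C = 1 - 0.8281 = 0.1719 bits/use


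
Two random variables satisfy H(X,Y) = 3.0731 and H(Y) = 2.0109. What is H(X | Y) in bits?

Chain rule: H(X,Y) = H(X|Y) + H(Y)
H(X|Y) = H(X,Y) - H(Y) = 3.0731 - 2.0109 = 1.0622 bits


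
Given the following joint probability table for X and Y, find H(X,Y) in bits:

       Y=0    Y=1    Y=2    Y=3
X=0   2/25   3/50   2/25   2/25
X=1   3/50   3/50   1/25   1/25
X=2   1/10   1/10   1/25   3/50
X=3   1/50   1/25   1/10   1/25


H(X,Y) = -Σ p(x,y) log₂ p(x,y)
  p(0,0)=2/25: -0.0800 × log₂(0.0800) = 0.2915
  p(0,1)=3/50: -0.0600 × log₂(0.0600) = 0.2435
  p(0,2)=2/25: -0.0800 × log₂(0.0800) = 0.2915
  p(0,3)=2/25: -0.0800 × log₂(0.0800) = 0.2915
  p(1,0)=3/50: -0.0600 × log₂(0.0600) = 0.2435
  p(1,1)=3/50: -0.0600 × log₂(0.0600) = 0.2435
  p(1,2)=1/25: -0.0400 × log₂(0.0400) = 0.1858
  p(1,3)=1/25: -0.0400 × log₂(0.0400) = 0.1858
  p(2,0)=1/10: -0.1000 × log₂(0.1000) = 0.3322
  p(2,1)=1/10: -0.1000 × log₂(0.1000) = 0.3322
  p(2,2)=1/25: -0.0400 × log₂(0.0400) = 0.1858
  p(2,3)=3/50: -0.0600 × log₂(0.0600) = 0.2435
  p(3,0)=1/50: -0.0200 × log₂(0.0200) = 0.1129
  p(3,1)=1/25: -0.0400 × log₂(0.0400) = 0.1858
  p(3,2)=1/10: -0.1000 × log₂(0.1000) = 0.3322
  p(3,3)=1/25: -0.0400 × log₂(0.0400) = 0.1858
H(X,Y) = 3.8869 bits


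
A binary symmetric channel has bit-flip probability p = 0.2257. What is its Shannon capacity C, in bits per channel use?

For BSC with error probability p:
C = 1 - H(p) where H(p) is binary entropy
H(0.2257) = -0.2257 × log₂(0.2257) - 0.7743 × log₂(0.7743)
H(p) = 0.7704
C = 1 - 0.7704 = 0.2296 bits/use


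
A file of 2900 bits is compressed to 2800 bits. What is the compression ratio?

Compression ratio = Original / Compressed
= 2900 / 2800 = 1.04:1


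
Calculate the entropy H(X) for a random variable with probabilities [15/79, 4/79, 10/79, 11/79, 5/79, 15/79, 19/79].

H(X) = -Σ p(x) log₂ p(x)
  -15/79 × log₂(15/79) = 0.4551
  -4/79 × log₂(4/79) = 0.2179
  -10/79 × log₂(10/79) = 0.3774
  -11/79 × log₂(11/79) = 0.3960
  -5/79 × log₂(5/79) = 0.2520
  -15/79 × log₂(15/79) = 0.4551
  -19/79 × log₂(19/79) = 0.4944
H(X) = 2.6481 bits


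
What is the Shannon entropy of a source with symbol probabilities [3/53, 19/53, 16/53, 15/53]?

H(X) = -Σ p(x) log₂ p(x)
  -3/53 × log₂(3/53) = 0.2345
  -19/53 × log₂(19/53) = 0.5306
  -16/53 × log₂(16/53) = 0.5216
  -15/53 × log₂(15/53) = 0.5154
H(X) = 1.8021 bits


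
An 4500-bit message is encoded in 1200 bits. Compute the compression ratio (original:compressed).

Compression ratio = Original / Compressed
= 4500 / 1200 = 3.75:1


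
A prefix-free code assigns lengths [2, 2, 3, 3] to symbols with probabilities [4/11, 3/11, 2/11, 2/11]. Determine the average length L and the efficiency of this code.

Average length L = Σ p_i × l_i = 2.3636 bits
Entropy H = 1.9363 bits
Efficiency η = H/L × 100% = 81.92%


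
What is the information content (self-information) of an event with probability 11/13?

Information content I(x) = -log₂(p(x))
I = -log₂(11/13) = -log₂(0.8462)
I = 0.2410 bits


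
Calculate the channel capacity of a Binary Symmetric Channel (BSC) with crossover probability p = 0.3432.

For BSC with error probability p:
C = 1 - H(p) where H(p) is binary entropy
H(0.3432) = -0.3432 × log₂(0.3432) - 0.6568 × log₂(0.6568)
H(p) = 0.9278
C = 1 - 0.9278 = 0.0722 bits/use


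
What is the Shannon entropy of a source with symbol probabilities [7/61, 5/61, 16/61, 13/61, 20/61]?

H(X) = -Σ p(x) log₂ p(x)
  -7/61 × log₂(7/61) = 0.3584
  -5/61 × log₂(5/61) = 0.2958
  -16/61 × log₂(16/61) = 0.5064
  -13/61 × log₂(13/61) = 0.4753
  -20/61 × log₂(20/61) = 0.5275
H(X) = 2.1634 bits


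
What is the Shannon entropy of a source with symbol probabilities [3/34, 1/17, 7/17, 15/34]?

H(X) = -Σ p(x) log₂ p(x)
  -3/34 × log₂(3/34) = 0.3090
  -1/17 × log₂(1/17) = 0.2404
  -7/17 × log₂(7/17) = 0.5271
  -15/34 × log₂(15/34) = 0.5208
H(X) = 1.5974 bits


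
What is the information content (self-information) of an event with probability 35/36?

Information content I(x) = -log₂(p(x))
I = -log₂(35/36) = -log₂(0.9722)
I = 0.0406 bits


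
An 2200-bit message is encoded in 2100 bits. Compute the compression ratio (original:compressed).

Compression ratio = Original / Compressed
= 2200 / 2100 = 1.05:1


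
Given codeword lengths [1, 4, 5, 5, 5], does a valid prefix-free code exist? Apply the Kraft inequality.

Kraft inequality: Σ 2^(-l_i) ≤ 1 for prefix-free code
Calculating: 2^(-1) + 2^(-4) + 2^(-5) + 2^(-5) + 2^(-5)
= 0.5 + 0.0625 + 0.03125 + 0.03125 + 0.03125
= 0.6562
Since 0.6562 ≤ 1, prefix-free code exists


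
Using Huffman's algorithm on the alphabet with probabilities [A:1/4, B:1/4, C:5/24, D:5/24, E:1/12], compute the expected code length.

Huffman tree construction:
Combine smallest probabilities repeatedly
Resulting codes:
  A: 01 (length 2)
  B: 10 (length 2)
  C: 111 (length 3)
  D: 00 (length 2)
  E: 110 (length 3)
Average length = Σ p(s) × length(s) = 2.2917 bits


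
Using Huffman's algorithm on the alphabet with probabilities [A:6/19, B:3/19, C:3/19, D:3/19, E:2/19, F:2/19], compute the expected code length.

Huffman tree construction:
Combine smallest probabilities repeatedly
Resulting codes:
  A: 10 (length 2)
  B: 110 (length 3)
  C: 111 (length 3)
  D: 00 (length 2)
  E: 010 (length 3)
  F: 011 (length 3)
Average length = Σ p(s) × length(s) = 2.5263 bits


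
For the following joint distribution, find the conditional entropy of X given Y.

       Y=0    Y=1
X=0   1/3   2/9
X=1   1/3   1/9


H(X|Y) = Σ_y p(y) H(X|Y=y)
  p(Y=0) = 2/3, H(X|Y=0) = 1.0000
  p(Y=1) = 1/3, H(X|Y=1) = 0.9183
H(X|Y) = 0.6667×1.0000 + 0.3333×0.9183 = 0.9728 bits


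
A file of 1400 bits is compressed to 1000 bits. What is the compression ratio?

Compression ratio = Original / Compressed
= 1400 / 1000 = 1.40:1


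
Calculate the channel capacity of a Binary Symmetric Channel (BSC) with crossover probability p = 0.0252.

For BSC with error probability p:
C = 1 - H(p) where H(p) is binary entropy
H(0.0252) = -0.0252 × log₂(0.0252) - 0.9748 × log₂(0.9748)
H(p) = 0.1697
C = 1 - 0.1697 = 0.8303 bits/use


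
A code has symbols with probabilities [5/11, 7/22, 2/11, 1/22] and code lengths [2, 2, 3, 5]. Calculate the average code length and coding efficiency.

Average length L = Σ p_i × l_i = 2.3182 bits
Entropy H = 1.6926 bits
Efficiency η = H/L × 100% = 73.01%


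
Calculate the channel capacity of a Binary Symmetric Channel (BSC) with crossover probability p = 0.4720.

For BSC with error probability p:
C = 1 - H(p) where H(p) is binary entropy
H(0.4720) = -0.4720 × log₂(0.4720) - 0.5280 × log₂(0.5280)
H(p) = 0.9977
C = 1 - 0.9977 = 0.0023 bits/use


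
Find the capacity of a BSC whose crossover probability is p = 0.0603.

For BSC with error probability p:
C = 1 - H(p) where H(p) is binary entropy
H(0.0603) = -0.0603 × log₂(0.0603) - 0.9397 × log₂(0.9397)
H(p) = 0.3286
C = 1 - 0.3286 = 0.6714 bits/use


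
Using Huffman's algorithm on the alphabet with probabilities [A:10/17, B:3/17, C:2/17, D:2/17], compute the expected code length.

Huffman tree construction:
Combine smallest probabilities repeatedly
Resulting codes:
  A: 1 (length 1)
  B: 00 (length 2)
  C: 010 (length 3)
  D: 011 (length 3)
Average length = Σ p(s) × length(s) = 1.6471 bits


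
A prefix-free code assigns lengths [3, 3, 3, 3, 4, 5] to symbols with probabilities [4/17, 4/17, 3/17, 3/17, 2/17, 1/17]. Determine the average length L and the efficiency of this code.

Average length L = Σ p_i × l_i = 3.2353 bits
Entropy H = 2.4692 bits
Efficiency η = H/L × 100% = 76.32%


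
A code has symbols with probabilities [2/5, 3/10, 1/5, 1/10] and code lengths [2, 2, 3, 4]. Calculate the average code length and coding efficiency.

Average length L = Σ p_i × l_i = 2.4000 bits
Entropy H = 1.8464 bits
Efficiency η = H/L × 100% = 76.93%


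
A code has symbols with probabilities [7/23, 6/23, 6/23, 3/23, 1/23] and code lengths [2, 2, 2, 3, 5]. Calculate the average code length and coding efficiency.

Average length L = Σ p_i × l_i = 2.2609 bits
Entropy H = 2.1137 bits
Efficiency η = H/L × 100% = 93.49%


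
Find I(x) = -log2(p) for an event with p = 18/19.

Information content I(x) = -log₂(p(x))
I = -log₂(18/19) = -log₂(0.9474)
I = 0.0780 bits


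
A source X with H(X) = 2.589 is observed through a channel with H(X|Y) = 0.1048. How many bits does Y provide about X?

I(X;Y) = H(X) - H(X|Y)
I(X;Y) = 2.589 - 0.1048 = 2.4842 bits


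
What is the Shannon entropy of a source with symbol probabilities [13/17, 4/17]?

H(X) = -Σ p(x) log₂ p(x)
  -13/17 × log₂(13/17) = 0.2960
  -4/17 × log₂(4/17) = 0.4912
H(X) = 0.7871 bits


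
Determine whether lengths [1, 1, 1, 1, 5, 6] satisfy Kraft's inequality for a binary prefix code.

Kraft inequality: Σ 2^(-l_i) ≤ 1 for prefix-free code
Calculating: 2^(-1) + 2^(-1) + 2^(-1) + 2^(-1) + 2^(-5) + 2^(-6)
= 0.5 + 0.5 + 0.5 + 0.5 + 0.03125 + 0.015625
= 2.0469
Since 2.0469 > 1, prefix-free code does not exist


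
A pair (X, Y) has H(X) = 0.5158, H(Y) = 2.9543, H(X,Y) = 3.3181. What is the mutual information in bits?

I(X;Y) = H(X) + H(Y) - H(X,Y)
I(X;Y) = 0.5158 + 2.9543 - 3.3181 = 0.152 bits


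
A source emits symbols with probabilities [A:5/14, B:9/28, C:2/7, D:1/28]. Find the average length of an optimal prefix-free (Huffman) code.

Huffman tree construction:
Combine smallest probabilities repeatedly
Resulting codes:
  A: 0 (length 1)
  B: 10 (length 2)
  C: 111 (length 3)
  D: 110 (length 3)
Average length = Σ p(s) × length(s) = 1.9643 bits


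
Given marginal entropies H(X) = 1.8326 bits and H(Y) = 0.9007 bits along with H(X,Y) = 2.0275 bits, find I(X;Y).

I(X;Y) = H(X) + H(Y) - H(X,Y)
I(X;Y) = 1.8326 + 0.9007 - 2.0275 = 0.7058 bits


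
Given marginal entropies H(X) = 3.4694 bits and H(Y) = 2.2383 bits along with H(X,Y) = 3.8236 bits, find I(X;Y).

I(X;Y) = H(X) + H(Y) - H(X,Y)
I(X;Y) = 3.4694 + 2.2383 - 3.8236 = 1.8841 bits


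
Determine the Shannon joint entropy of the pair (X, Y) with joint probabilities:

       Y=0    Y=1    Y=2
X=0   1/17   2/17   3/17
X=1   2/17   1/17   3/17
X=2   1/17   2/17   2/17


H(X,Y) = -Σ p(x,y) log₂ p(x,y)
  p(0,0)=1/17: -0.0588 × log₂(0.0588) = 0.2404
  p(0,1)=2/17: -0.1176 × log₂(0.1176) = 0.3632
  p(0,2)=3/17: -0.1765 × log₂(0.1765) = 0.4416
  p(1,0)=2/17: -0.1176 × log₂(0.1176) = 0.3632
  p(1,1)=1/17: -0.0588 × log₂(0.0588) = 0.2404
  p(1,2)=3/17: -0.1765 × log₂(0.1765) = 0.4416
  p(2,0)=1/17: -0.0588 × log₂(0.0588) = 0.2404
  p(2,1)=2/17: -0.1176 × log₂(0.1176) = 0.3632
  p(2,2)=2/17: -0.1176 × log₂(0.1176) = 0.3632
H(X,Y) = 3.0575 bits


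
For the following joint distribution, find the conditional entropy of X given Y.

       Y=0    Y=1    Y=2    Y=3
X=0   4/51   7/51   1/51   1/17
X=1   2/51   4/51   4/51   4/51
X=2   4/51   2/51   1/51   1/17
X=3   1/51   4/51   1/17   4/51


H(X|Y) = Σ_y p(y) H(X|Y=y)
  p(Y=0) = 11/51, H(X|Y=0) = 1.8231
  p(Y=1) = 1/3, H(X|Y=1) = 1.8727
  p(Y=2) = 3/17, H(X|Y=2) = 1.7527
  p(Y=3) = 14/51, H(X|Y=3) = 1.9852
H(X|Y) = 0.2157×1.8231 + 0.3333×1.8727 + 0.1765×1.7527 + 0.2745×1.9852 = 1.8717 bits


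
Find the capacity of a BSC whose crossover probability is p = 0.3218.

For BSC with error probability p:
C = 1 - H(p) where H(p) is binary entropy
H(0.3218) = -0.3218 × log₂(0.3218) - 0.6782 × log₂(0.6782)
H(p) = 0.9063
C = 1 - 0.9063 = 0.0937 bits/use


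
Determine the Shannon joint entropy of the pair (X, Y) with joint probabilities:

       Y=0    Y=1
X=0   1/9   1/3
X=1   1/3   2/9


H(X,Y) = -Σ p(x,y) log₂ p(x,y)
  p(0,0)=1/9: -0.1111 × log₂(0.1111) = 0.3522
  p(0,1)=1/3: -0.3333 × log₂(0.3333) = 0.5283
  p(1,0)=1/3: -0.3333 × log₂(0.3333) = 0.5283
  p(1,1)=2/9: -0.2222 × log₂(0.2222) = 0.4822
H(X,Y) = 1.8911 bits


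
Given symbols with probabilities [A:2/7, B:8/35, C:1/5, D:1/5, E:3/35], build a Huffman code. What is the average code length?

Huffman tree construction:
Combine smallest probabilities repeatedly
Resulting codes:
  A: 10 (length 2)
  B: 01 (length 2)
  C: 111 (length 3)
  D: 00 (length 2)
  E: 110 (length 3)
Average length = Σ p(s) × length(s) = 2.2857 bits


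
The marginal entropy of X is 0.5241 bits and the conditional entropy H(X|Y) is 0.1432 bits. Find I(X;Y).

I(X;Y) = H(X) - H(X|Y)
I(X;Y) = 0.5241 - 0.1432 = 0.3809 bits


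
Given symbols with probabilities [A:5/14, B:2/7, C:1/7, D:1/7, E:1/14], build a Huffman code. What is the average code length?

Huffman tree construction:
Combine smallest probabilities repeatedly
Resulting codes:
  A: 11 (length 2)
  B: 10 (length 2)
  C: 011 (length 3)
  D: 00 (length 2)
  E: 010 (length 3)
Average length = Σ p(s) × length(s) = 2.2143 bits


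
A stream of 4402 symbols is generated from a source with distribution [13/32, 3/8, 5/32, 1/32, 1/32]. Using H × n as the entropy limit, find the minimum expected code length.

Entropy H = 1.7895 bits/symbol
Minimum bits = H × n = 1.7895 × 4402
= 7877.53 bits


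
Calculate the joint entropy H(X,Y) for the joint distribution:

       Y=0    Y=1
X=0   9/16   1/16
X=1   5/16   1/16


H(X,Y) = -Σ p(x,y) log₂ p(x,y)
  p(0,0)=9/16: -0.5625 × log₂(0.5625) = 0.4669
  p(0,1)=1/16: -0.0625 × log₂(0.0625) = 0.2500
  p(1,0)=5/16: -0.3125 × log₂(0.3125) = 0.5244
  p(1,1)=1/16: -0.0625 × log₂(0.0625) = 0.2500
H(X,Y) = 1.4913 bits


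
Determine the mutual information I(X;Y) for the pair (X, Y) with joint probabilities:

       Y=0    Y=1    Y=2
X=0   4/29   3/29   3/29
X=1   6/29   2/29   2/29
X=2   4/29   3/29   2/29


H(X) = 1.5832, H(Y) = 1.5147, H(X,Y) = 3.0727
I(X;Y) = H(X) + H(Y) - H(X,Y) = 0.0253 bits


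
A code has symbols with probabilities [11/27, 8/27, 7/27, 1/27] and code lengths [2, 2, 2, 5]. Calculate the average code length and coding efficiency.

Average length L = Σ p_i × l_i = 2.1111 bits
Entropy H = 1.7288 bits
Efficiency η = H/L × 100% = 81.89%


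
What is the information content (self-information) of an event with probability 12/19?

Information content I(x) = -log₂(p(x))
I = -log₂(12/19) = -log₂(0.6316)
I = 0.6630 bits


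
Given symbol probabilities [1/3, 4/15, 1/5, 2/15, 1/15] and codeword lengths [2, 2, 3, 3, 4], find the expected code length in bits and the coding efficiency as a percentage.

Average length L = Σ p_i × l_i = 2.4667 bits
Entropy H = 2.1493 bits
Efficiency η = H/L × 100% = 87.13%


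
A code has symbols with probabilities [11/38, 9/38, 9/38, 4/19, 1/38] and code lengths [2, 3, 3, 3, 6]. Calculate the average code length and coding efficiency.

Average length L = Σ p_i × l_i = 2.7895 bits
Entropy H = 2.1134 bits
Efficiency η = H/L × 100% = 75.76%


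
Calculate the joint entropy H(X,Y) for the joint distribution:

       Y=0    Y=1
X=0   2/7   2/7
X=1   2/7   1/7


H(X,Y) = -Σ p(x,y) log₂ p(x,y)
  p(0,0)=2/7: -0.2857 × log₂(0.2857) = 0.5164
  p(0,1)=2/7: -0.2857 × log₂(0.2857) = 0.5164
  p(1,0)=2/7: -0.2857 × log₂(0.2857) = 0.5164
  p(1,1)=1/7: -0.1429 × log₂(0.1429) = 0.4011
H(X,Y) = 1.9502 bits


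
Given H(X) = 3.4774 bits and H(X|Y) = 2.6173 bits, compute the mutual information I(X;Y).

I(X;Y) = H(X) - H(X|Y)
I(X;Y) = 3.4774 - 2.6173 = 0.8601 bits


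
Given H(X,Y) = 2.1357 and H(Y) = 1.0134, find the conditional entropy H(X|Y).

Chain rule: H(X,Y) = H(X|Y) + H(Y)
H(X|Y) = H(X,Y) - H(Y) = 2.1357 - 1.0134 = 1.1223 bits


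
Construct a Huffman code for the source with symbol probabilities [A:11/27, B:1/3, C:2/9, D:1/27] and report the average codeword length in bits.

Huffman tree construction:
Combine smallest probabilities repeatedly
Resulting codes:
  A: 0 (length 1)
  B: 11 (length 2)
  C: 101 (length 3)
  D: 100 (length 3)
Average length = Σ p(s) × length(s) = 1.8519 bits


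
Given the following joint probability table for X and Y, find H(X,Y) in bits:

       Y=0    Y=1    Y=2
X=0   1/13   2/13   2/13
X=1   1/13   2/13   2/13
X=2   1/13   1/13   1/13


H(X,Y) = -Σ p(x,y) log₂ p(x,y)
  p(0,0)=1/13: -0.0769 × log₂(0.0769) = 0.2846
  p(0,1)=2/13: -0.1538 × log₂(0.1538) = 0.4155
  p(0,2)=2/13: -0.1538 × log₂(0.1538) = 0.4155
  p(1,0)=1/13: -0.0769 × log₂(0.0769) = 0.2846
  p(1,1)=2/13: -0.1538 × log₂(0.1538) = 0.4155
  p(1,2)=2/13: -0.1538 × log₂(0.1538) = 0.4155
  p(2,0)=1/13: -0.0769 × log₂(0.0769) = 0.2846
  p(2,1)=1/13: -0.0769 × log₂(0.0769) = 0.2846
  p(2,2)=1/13: -0.0769 × log₂(0.0769) = 0.2846
H(X,Y) = 3.0851 bits


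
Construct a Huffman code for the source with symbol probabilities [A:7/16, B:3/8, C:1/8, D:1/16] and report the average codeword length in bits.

Huffman tree construction:
Combine smallest probabilities repeatedly
Resulting codes:
  A: 0 (length 1)
  B: 11 (length 2)
  C: 101 (length 3)
  D: 100 (length 3)
Average length = Σ p(s) × length(s) = 1.7500 bits


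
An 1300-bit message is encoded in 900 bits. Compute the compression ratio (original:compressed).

Compression ratio = Original / Compressed
= 1300 / 900 = 1.44:1


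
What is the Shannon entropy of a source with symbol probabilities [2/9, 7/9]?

H(X) = -Σ p(x) log₂ p(x)
  -2/9 × log₂(2/9) = 0.4822
  -7/9 × log₂(7/9) = 0.2820
H(X) = 0.7642 bits


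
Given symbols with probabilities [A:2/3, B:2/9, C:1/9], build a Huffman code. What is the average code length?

Huffman tree construction:
Combine smallest probabilities repeatedly
Resulting codes:
  A: 1 (length 1)
  B: 01 (length 2)
  C: 00 (length 2)
Average length = Σ p(s) × length(s) = 1.3333 bits


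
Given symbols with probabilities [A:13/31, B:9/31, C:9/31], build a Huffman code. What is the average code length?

Huffman tree construction:
Combine smallest probabilities repeatedly
Resulting codes:
  A: 0 (length 1)
  B: 10 (length 2)
  C: 11 (length 2)
Average length = Σ p(s) × length(s) = 1.5806 bits


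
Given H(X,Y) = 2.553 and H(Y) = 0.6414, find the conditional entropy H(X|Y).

Chain rule: H(X,Y) = H(X|Y) + H(Y)
H(X|Y) = H(X,Y) - H(Y) = 2.553 - 0.6414 = 1.9116 bits


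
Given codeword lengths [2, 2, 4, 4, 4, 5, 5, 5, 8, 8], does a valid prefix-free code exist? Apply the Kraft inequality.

Kraft inequality: Σ 2^(-l_i) ≤ 1 for prefix-free code
Calculating: 2^(-2) + 2^(-2) + 2^(-4) + 2^(-4) + 2^(-4) + 2^(-5) + 2^(-5) + 2^(-5) + 2^(-8) + 2^(-8)
= 0.25 + 0.25 + 0.0625 + 0.0625 + 0.0625 + 0.03125 + 0.03125 + 0.03125 + 0.00390625 + 0.00390625
= 0.7891
Since 0.7891 ≤ 1, prefix-free code exists


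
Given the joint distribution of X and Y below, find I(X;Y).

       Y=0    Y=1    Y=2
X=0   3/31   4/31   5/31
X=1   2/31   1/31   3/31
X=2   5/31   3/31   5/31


H(X) = 1.5144, H(Y) = 1.5566, H(X,Y) = 3.0480
I(X;Y) = H(X) + H(Y) - H(X,Y) = 0.0230 bits


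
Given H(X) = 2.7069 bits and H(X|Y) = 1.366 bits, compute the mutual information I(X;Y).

I(X;Y) = H(X) - H(X|Y)
I(X;Y) = 2.7069 - 1.366 = 1.3409 bits


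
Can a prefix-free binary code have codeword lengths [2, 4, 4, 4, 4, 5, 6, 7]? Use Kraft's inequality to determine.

Kraft inequality: Σ 2^(-l_i) ≤ 1 for prefix-free code
Calculating: 2^(-2) + 2^(-4) + 2^(-4) + 2^(-4) + 2^(-4) + 2^(-5) + 2^(-6) + 2^(-7)
= 0.25 + 0.0625 + 0.0625 + 0.0625 + 0.0625 + 0.03125 + 0.015625 + 0.0078125
= 0.5547
Since 0.5547 ≤ 1, prefix-free code exists


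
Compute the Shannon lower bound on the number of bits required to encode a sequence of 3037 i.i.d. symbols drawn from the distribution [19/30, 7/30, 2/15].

Entropy H = 1.2948 bits/symbol
Minimum bits = H × n = 1.2948 × 3037
= 3932.37 bits


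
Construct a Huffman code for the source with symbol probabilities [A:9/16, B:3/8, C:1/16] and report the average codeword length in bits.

Huffman tree construction:
Combine smallest probabilities repeatedly
Resulting codes:
  A: 1 (length 1)
  B: 01 (length 2)
  C: 00 (length 2)
Average length = Σ p(s) × length(s) = 1.4375 bits


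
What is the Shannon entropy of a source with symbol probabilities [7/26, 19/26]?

H(X) = -Σ p(x) log₂ p(x)
  -7/26 × log₂(7/26) = 0.5097
  -19/26 × log₂(19/26) = 0.3307
H(X) = 0.8404 bits


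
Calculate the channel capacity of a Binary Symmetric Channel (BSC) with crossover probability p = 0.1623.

For BSC with error probability p:
C = 1 - H(p) where H(p) is binary entropy
H(0.1623) = -0.1623 × log₂(0.1623) - 0.8377 × log₂(0.8377)
H(p) = 0.6398
C = 1 - 0.6398 = 0.3602 bits/use


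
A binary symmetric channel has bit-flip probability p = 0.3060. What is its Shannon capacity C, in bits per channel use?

For BSC with error probability p:
C = 1 - H(p) where H(p) is binary entropy
H(0.3060) = -0.3060 × log₂(0.3060) - 0.6940 × log₂(0.6940)
H(p) = 0.8885
C = 1 - 0.8885 = 0.1115 bits/use


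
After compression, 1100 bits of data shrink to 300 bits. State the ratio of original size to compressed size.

Compression ratio = Original / Compressed
= 1100 / 300 = 3.67:1


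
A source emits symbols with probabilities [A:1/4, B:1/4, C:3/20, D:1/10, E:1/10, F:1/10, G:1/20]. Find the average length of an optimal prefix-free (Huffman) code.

Huffman tree construction:
Combine smallest probabilities repeatedly
Resulting codes:
  A: 01 (length 2)
  B: 10 (length 2)
  C: 110 (length 3)
  D: 1111 (length 4)
  E: 000 (length 3)
  F: 001 (length 3)
  G: 1110 (length 4)
Average length = Σ p(s) × length(s) = 2.6500 bits


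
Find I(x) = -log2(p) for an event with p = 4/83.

Information content I(x) = -log₂(p(x))
I = -log₂(4/83) = -log₂(0.0482)
I = 4.3750 bits


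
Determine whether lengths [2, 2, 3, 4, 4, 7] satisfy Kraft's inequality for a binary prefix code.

Kraft inequality: Σ 2^(-l_i) ≤ 1 for prefix-free code
Calculating: 2^(-2) + 2^(-2) + 2^(-3) + 2^(-4) + 2^(-4) + 2^(-7)
= 0.25 + 0.25 + 0.125 + 0.0625 + 0.0625 + 0.0078125
= 0.7578
Since 0.7578 ≤ 1, prefix-free code exists


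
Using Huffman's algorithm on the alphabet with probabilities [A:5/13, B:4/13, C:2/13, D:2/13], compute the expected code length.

Huffman tree construction:
Combine smallest probabilities repeatedly
Resulting codes:
  A: 0 (length 1)
  B: 10 (length 2)
  C: 110 (length 3)
  D: 111 (length 3)
Average length = Σ p(s) × length(s) = 1.9231 bits


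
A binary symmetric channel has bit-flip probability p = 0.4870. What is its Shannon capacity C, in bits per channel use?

For BSC with error probability p:
C = 1 - H(p) where H(p) is binary entropy
H(0.4870) = -0.4870 × log₂(0.4870) - 0.5130 × log₂(0.5130)
H(p) = 0.9995
C = 1 - 0.9995 = 0.0005 bits/use


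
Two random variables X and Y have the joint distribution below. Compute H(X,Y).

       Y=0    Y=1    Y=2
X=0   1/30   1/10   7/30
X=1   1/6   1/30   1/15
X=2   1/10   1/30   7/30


H(X,Y) = -Σ p(x,y) log₂ p(x,y)
  p(0,0)=1/30: -0.0333 × log₂(0.0333) = 0.1636
  p(0,1)=1/10: -0.1000 × log₂(0.1000) = 0.3322
  p(0,2)=7/30: -0.2333 × log₂(0.2333) = 0.4899
  p(1,0)=1/6: -0.1667 × log₂(0.1667) = 0.4308
  p(1,1)=1/30: -0.0333 × log₂(0.0333) = 0.1636
  p(1,2)=1/15: -0.0667 × log₂(0.0667) = 0.2605
  p(2,0)=1/10: -0.1000 × log₂(0.1000) = 0.3322
  p(2,1)=1/30: -0.0333 × log₂(0.0333) = 0.1636
  p(2,2)=7/30: -0.2333 × log₂(0.2333) = 0.4899
H(X,Y) = 2.8261 bits


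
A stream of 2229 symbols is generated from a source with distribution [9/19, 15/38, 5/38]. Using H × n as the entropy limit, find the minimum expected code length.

Entropy H = 1.4250 bits/symbol
Minimum bits = H × n = 1.4250 × 2229
= 3176.30 bits


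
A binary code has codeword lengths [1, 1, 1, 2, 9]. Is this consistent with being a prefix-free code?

Kraft inequality: Σ 2^(-l_i) ≤ 1 for prefix-free code
Calculating: 2^(-1) + 2^(-1) + 2^(-1) + 2^(-2) + 2^(-9)
= 0.5 + 0.5 + 0.5 + 0.25 + 0.001953125
= 1.7520
Since 1.7520 > 1, prefix-free code does not exist


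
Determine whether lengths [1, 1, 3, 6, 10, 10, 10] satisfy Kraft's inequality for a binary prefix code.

Kraft inequality: Σ 2^(-l_i) ≤ 1 for prefix-free code
Calculating: 2^(-1) + 2^(-1) + 2^(-3) + 2^(-6) + 2^(-10) + 2^(-10) + 2^(-10)
= 0.5 + 0.5 + 0.125 + 0.015625 + 0.0009765625 + 0.0009765625 + 0.0009765625
= 1.1436
Since 1.1436 > 1, prefix-free code does not exist


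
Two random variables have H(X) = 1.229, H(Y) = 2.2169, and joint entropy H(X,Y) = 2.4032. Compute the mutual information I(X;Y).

I(X;Y) = H(X) + H(Y) - H(X,Y)
I(X;Y) = 1.229 + 2.2169 - 2.4032 = 1.0427 bits


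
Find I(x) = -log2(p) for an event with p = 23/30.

Information content I(x) = -log₂(p(x))
I = -log₂(23/30) = -log₂(0.7667)
I = 0.3833 bits
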